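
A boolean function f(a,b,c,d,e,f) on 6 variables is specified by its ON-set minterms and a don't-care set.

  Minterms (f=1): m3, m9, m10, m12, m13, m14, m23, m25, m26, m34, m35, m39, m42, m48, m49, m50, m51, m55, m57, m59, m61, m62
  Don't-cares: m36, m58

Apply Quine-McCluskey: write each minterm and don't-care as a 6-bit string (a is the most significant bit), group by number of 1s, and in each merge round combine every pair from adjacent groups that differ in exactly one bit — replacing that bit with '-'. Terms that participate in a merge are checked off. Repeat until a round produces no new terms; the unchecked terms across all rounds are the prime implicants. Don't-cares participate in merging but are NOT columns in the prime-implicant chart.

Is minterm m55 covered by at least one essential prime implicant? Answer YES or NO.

YES

Round 0: 000011✓ 001001✓ 001010✓ 001100✓ 001101✓ 001110✓ 010111✓ 011001✓ 011010✓ 100010✓ 100011✓ 100100 100111✓ 101010✓ 110000✓ 110001✓ 110010✓ 110011✓ 110111✓ 111001✓ 111010✓ 111011✓ 111101✓ 111110✓
Round 1: -00011 -01010✓ -10111 -11001 -11010✓ 0-1001 0-1010✓ 001-01 001-10 0011-0 00110- 1-0010✓ 1-0011✓ 1-0111✓ 1-1010✓ 10-010✓ 100-11✓ 10001-✓ 11-001✓ 11-010✓ 11-011✓ 110-11✓ 1100-0✓ 1100-1✓ 11000-✓ 11001-✓ 111-01 111-10 1110-1✓ 11101-✓
Round 2: --1010 1--010 1-0-11 1-001- 11-0-1 11-01- 1100--
PIs = {--1010, -00011, -10111, -11001, 0-1001, 001-01, 001-10, 0011-0, 00110-, 1--010, 1-0-11, 1-001-, 100100, 11-0-1, 11-01-, 1100--, 111-01, 111-10}
Coverage chart:
  m3: -00011 ←essential
  m9: 0-1001,001-01
  m10: --1010,001-10
  m12: 0011-0,00110-
  m13: 001-01,00110-
  m14: 001-10,0011-0
  m23: -10111 ←essential
  m25: -11001,0-1001
  m26: --1010 ←essential
  m34: 1--010,1-001-
  m35: -00011,1-0-11,1-001-
  m39: 1-0-11 ←essential
  m42: --1010,1--010
  m48: 1100-- ←essential
  m49: 11-0-1,1100--
  m50: 1--010,1-001-,11-01-,1100--
  m51: 1-0-11,1-001-,11-0-1,11-01-,1100--
  m55: -10111,1-0-11
  m57: -11001,11-0-1,111-01
  m59: 11-0-1,11-01-
  m61: 111-01 ←essential
  m62: 111-10 ←essential
Essential: --1010, -00011, -10111, 1-0-11, 1100--, 111-01, 111-10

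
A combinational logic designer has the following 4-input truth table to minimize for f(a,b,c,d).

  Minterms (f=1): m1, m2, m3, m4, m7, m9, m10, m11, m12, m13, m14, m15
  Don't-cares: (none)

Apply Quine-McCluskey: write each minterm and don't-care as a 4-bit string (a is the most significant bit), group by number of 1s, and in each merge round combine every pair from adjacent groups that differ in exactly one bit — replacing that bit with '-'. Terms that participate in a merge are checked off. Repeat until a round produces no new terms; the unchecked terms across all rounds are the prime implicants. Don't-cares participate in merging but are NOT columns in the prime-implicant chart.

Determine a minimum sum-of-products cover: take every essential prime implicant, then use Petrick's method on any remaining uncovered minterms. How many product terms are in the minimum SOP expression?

size-2^0 implicants → 0001(✓)  0010(✓)  0011(✓)  0100(✓)  0111(✓)  1001(✓)  1010(✓)  1011(✓)  1100(✓)  1101(✓)  1110(✓)  1111(✓)
size-2^1 implicants → -001(✓)  -010(✓)  -011(✓)  -100  -111(✓)  0-11(✓)  00-1(✓)  001-(✓)  1-01(✓)  1-10(✓)  1-11(✓)  10-1(✓)  101-(✓)  11-0(✓)  11-1(✓)  110-(✓)  111-(✓)
size-2^2 implicants → --11  -0-1  -01-  1--1  1-1-  11--
Unchecked terms (primes): --11, -0-1, -01-, -100, 1--1, 1-1-, 11--
Minterm coverage:
  m1 ⊆ -0-1 [E]
  m2 ⊆ -01- [E]
  m3 ⊆ --11,-0-1,-01-
  m4 ⊆ -100 [E]
  m7 ⊆ --11 [E]
  m9 ⊆ -0-1,1--1
  m10 ⊆ -01-,1-1-
  m11 ⊆ --11,-0-1,-01-,1--1,1-1-
  m12 ⊆ -100,11--
  m13 ⊆ 1--1,11--
  m14 ⊆ 1-1-,11--
  m15 ⊆ --11,1--1,1-1-,11--
E = {--11, -0-1, -01-, -100}
Petrick residual → 11--
Cover = cd + b'd + b'c + bc'd' + ab  |cover|=5

5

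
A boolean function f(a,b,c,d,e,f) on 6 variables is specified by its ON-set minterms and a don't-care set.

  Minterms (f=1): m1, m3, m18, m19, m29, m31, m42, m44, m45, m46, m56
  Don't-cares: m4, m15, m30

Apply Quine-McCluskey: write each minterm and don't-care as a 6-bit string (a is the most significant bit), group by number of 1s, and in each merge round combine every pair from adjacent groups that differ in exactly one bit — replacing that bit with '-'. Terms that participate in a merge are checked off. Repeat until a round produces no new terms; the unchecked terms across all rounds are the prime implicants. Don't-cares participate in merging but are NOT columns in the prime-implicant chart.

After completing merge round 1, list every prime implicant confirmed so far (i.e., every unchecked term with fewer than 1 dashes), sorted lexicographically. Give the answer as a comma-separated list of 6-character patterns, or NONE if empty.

000100, 111000

Round 0: 000001✓ 000011✓ 000100 001111✓ 010010✓ 010011✓ 011101✓ 011110✓ 011111✓ 101010✓ 101100✓ 101101✓ 101110✓ 111000
Round 1: 0-0011 0-1111 0000-1 01001- 0111-1 01111- 101-10 1011-0 10110-
PIs = {0-0011, 0-1111, 0000-1, 000100, 01001-, 0111-1, 01111-, 101-10, 1011-0, 10110-, 111000}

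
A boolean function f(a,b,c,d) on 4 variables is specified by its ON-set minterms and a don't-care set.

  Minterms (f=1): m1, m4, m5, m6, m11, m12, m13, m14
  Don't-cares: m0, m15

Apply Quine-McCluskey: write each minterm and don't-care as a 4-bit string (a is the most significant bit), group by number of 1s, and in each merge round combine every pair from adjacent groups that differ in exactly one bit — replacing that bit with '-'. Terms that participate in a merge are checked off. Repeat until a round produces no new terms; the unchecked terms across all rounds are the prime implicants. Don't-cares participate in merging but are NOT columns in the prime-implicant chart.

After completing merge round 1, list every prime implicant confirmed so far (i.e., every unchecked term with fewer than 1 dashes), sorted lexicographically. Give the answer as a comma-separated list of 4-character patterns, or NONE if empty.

size-2^0 implicants → 0000(✓)  0001(✓)  0100(✓)  0101(✓)  0110(✓)  1011(✓)  1100(✓)  1101(✓)  1110(✓)  1111(✓)
size-2^1 implicants → -100(✓)  -101(✓)  -110(✓)  0-00(✓)  0-01(✓)  000-(✓)  01-0(✓)  010-(✓)  1-11  11-0(✓)  11-1(✓)  110-(✓)  111-(✓)
size-2^2 implicants → -1-0  -10-  0-0-  11--
Unchecked terms (primes): -1-0, -10-, 0-0-, 1-11, 11--

NONE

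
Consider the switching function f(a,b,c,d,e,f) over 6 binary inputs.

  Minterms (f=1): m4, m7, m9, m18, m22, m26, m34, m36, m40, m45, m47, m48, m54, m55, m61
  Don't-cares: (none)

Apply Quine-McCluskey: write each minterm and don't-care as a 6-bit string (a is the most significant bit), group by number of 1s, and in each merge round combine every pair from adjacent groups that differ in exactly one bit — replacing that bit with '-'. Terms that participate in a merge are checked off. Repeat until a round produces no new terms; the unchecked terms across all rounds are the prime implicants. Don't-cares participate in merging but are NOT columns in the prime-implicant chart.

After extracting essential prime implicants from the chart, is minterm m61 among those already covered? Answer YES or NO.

Round 0: 000100✓ 000111 001001 010010✓ 010110✓ 011010✓ 100010 100100✓ 101000 101101✓ 101111✓ 110000 110110✓ 110111✓ 111101✓
Round 1: -00100 -10110 01-010 010-10 1-1101 1011-1 11011-
PIs = {-00100, -10110, 000111, 001001, 01-010, 010-10, 1-1101, 100010, 101000, 1011-1, 110000, 11011-}
Coverage chart:
  m4: -00100 ←essential
  m7: 000111 ←essential
  m9: 001001 ←essential
  m18: 01-010,010-10
  m22: -10110,010-10
  m26: 01-010 ←essential
  m34: 100010 ←essential
  m36: -00100 ←essential
  m40: 101000 ←essential
  m45: 1-1101,1011-1
  m47: 1011-1 ←essential
  m48: 110000 ←essential
  m54: -10110,11011-
  m55: 11011- ←essential
  m61: 1-1101 ←essential
Essential: -00100, 000111, 001001, 01-010, 1-1101, 100010, 101000, 1011-1, 110000, 11011-

YES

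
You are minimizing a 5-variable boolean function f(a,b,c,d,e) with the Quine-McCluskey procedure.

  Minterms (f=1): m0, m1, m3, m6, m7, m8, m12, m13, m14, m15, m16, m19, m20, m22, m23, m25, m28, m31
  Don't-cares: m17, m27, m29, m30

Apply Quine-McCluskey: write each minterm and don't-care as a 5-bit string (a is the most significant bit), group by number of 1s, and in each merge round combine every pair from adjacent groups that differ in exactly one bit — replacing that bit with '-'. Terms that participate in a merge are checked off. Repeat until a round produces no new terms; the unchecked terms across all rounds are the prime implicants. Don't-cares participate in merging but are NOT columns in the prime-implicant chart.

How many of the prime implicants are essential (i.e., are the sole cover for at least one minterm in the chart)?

2

size-2^0 implicants → 00000(✓)  00001(✓)  00011(✓)  00110(✓)  00111(✓)  01000(✓)  01100(✓)  01101(✓)  01110(✓)  01111(✓)  10000(✓)  10001(✓)  10011(✓)  10100(✓)  10110(✓)  10111(✓)  11001(✓)  11011(✓)  11100(✓)  11101(✓)  11110(✓)  11111(✓)
size-2^1 implicants → -0000(✓)  -0001(✓)  -0011(✓)  -0110(✓)  -0111(✓)  -1100(✓)  -1101(✓)  -1110(✓)  -1111(✓)  0-000  0-110(✓)  0-111(✓)  00-11(✓)  000-1(✓)  0000-(✓)  0011-(✓)  01-00  011-0(✓)  011-1(✓)  0110-(✓)  0111-(✓)  1-001(✓)  1-011(✓)  1-100(✓)  1-110(✓)  1-111(✓)  10-00  10-11(✓)  100-1(✓)  1000-(✓)  101-0(✓)  1011-(✓)  11-01(✓)  11-11(✓)  110-1(✓)  111-0(✓)  111-1(✓)  1110-(✓)  1111-(✓)
size-2^2 implicants → --110(✓)  --111(✓)  -0-11  -00-1  -000-  -011-(✓)  -11-0(✓)  -11-1(✓)  -110-(✓)  -111-(✓)  0-11-(✓)  011--(✓)  1--11  1-0-1  1-1-0  1-11-(✓)  11--1  111--(✓)
size-2^3 implicants → --11-  -11--
Unchecked terms (primes): --11-, -0-11, -00-1, -000-, -11--, 0-000, 01-00, 1--11, 1-0-1, 1-1-0, 10-00, 11--1
Minterm coverage:
  m0 ⊆ -000-,0-000
  m1 ⊆ -00-1,-000-
  m3 ⊆ -0-11,-00-1
  m6 ⊆ --11- [E]
  m7 ⊆ --11-,-0-11
  m8 ⊆ 0-000,01-00
  m12 ⊆ -11--,01-00
  m13 ⊆ -11-- [E]
  m14 ⊆ --11-,-11--
  m15 ⊆ --11-,-11--
  m16 ⊆ -000-,10-00
  m19 ⊆ -0-11,-00-1,1--11,1-0-1
  m20 ⊆ 1-1-0,10-00
  m22 ⊆ --11-,1-1-0
  m23 ⊆ --11-,-0-11,1--11
  m25 ⊆ 1-0-1,11--1
  m28 ⊆ -11--,1-1-0
  m31 ⊆ --11-,-11--,1--11,11--1
E = {--11-, -11--}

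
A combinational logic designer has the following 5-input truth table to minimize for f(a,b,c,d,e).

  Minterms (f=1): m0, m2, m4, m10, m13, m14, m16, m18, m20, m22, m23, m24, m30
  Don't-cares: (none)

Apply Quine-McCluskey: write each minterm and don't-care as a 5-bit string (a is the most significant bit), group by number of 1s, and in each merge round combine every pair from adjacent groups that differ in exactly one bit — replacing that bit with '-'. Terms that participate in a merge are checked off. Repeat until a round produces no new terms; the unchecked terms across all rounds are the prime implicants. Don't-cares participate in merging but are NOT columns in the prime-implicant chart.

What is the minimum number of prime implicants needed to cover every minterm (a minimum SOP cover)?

7

size-2^0 implicants → 00000(✓)  00010(✓)  00100(✓)  01010(✓)  01101  01110(✓)  10000(✓)  10010(✓)  10100(✓)  10110(✓)  10111(✓)  11000(✓)  11110(✓)
size-2^1 implicants → -0000(✓)  -0010(✓)  -0100(✓)  -1110  0-010  00-00(✓)  000-0(✓)  01-10  1-000  1-110  10-00(✓)  10-10(✓)  100-0(✓)  101-0(✓)  1011-
size-2^2 implicants → -0-00  -00-0  10--0
Unchecked terms (primes): -0-00, -00-0, -1110, 0-010, 01-10, 01101, 1-000, 1-110, 10--0, 1011-
Minterm coverage:
  m0 ⊆ -0-00,-00-0
  m2 ⊆ -00-0,0-010
  m4 ⊆ -0-00 [E]
  m10 ⊆ 0-010,01-10
  m13 ⊆ 01101 [E]
  m14 ⊆ -1110,01-10
  m16 ⊆ -0-00,-00-0,1-000,10--0
  m18 ⊆ -00-0,10--0
  m20 ⊆ -0-00,10--0
  m22 ⊆ 1-110,10--0,1011-
  m23 ⊆ 1011- [E]
  m24 ⊆ 1-000 [E]
  m30 ⊆ -1110,1-110
E = {-0-00, 01101, 1-000, 1011-}
Petrick residual → -00-0, -1110, 0-010
Cover = b'd'e' + b'c'e' + bcde' + a'c'de' + a'bcd'e + ac'd'e' + ab'cd  |cover|=7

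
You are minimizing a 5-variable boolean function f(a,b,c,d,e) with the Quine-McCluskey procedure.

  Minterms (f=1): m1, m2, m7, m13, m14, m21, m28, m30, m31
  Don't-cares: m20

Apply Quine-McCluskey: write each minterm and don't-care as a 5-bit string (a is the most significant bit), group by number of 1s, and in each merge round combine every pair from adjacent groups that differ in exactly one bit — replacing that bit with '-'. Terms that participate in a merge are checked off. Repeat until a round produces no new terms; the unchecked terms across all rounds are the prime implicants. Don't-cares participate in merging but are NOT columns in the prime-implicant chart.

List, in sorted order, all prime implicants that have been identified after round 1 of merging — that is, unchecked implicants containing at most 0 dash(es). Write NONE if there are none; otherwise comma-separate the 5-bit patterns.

00001, 00010, 00111, 01101

size-2^0 implicants → 00001  00010  00111  01101  01110(✓)  10100(✓)  10101(✓)  11100(✓)  11110(✓)  11111(✓)
size-2^1 implicants → -1110  1-100  1010-  111-0  1111-
Unchecked terms (primes): -1110, 00001, 00010, 00111, 01101, 1-100, 1010-, 111-0, 1111-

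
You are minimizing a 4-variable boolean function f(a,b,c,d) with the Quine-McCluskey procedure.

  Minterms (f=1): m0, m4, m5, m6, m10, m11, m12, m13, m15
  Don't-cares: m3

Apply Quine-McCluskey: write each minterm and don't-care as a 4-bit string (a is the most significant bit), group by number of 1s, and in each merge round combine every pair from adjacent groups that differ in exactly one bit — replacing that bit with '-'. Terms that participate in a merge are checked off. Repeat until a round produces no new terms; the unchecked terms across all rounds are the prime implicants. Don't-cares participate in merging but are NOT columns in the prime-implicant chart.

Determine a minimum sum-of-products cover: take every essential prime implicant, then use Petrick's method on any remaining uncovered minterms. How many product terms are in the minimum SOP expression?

5

size-2^0 implicants → 0000(✓)  0011(✓)  0100(✓)  0101(✓)  0110(✓)  1010(✓)  1011(✓)  1100(✓)  1101(✓)  1111(✓)
size-2^1 implicants → -011  -100(✓)  -101(✓)  0-00  01-0  010-(✓)  1-11  101-  11-1  110-(✓)
size-2^2 implicants → -10-
Unchecked terms (primes): -011, -10-, 0-00, 01-0, 1-11, 101-, 11-1
Minterm coverage:
  m0 ⊆ 0-00 [E]
  m4 ⊆ -10-,0-00,01-0
  m5 ⊆ -10- [E]
  m6 ⊆ 01-0 [E]
  m10 ⊆ 101- [E]
  m11 ⊆ -011,1-11,101-
  m12 ⊆ -10- [E]
  m13 ⊆ -10-,11-1
  m15 ⊆ 1-11,11-1
E = {-10-, 0-00, 01-0, 101-}
Petrick residual → 1-11
Cover = bc' + a'c'd' + a'bd' + acd + ab'c  |cover|=5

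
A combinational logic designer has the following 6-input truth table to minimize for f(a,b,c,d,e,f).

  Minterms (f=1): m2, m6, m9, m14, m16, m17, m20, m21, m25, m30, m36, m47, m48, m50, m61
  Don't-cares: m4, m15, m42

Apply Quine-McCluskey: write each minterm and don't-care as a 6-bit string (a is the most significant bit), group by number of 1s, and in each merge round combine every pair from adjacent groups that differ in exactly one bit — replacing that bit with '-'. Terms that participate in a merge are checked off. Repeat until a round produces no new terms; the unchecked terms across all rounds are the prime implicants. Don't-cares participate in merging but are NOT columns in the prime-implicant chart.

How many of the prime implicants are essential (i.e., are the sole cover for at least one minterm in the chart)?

8

Round 0: 000010✓ 000100✓ 000110✓ 001001✓ 001110✓ 001111✓ 010000✓ 010001✓ 010100✓ 010101✓ 011001✓ 011110✓ 100100✓ 101010 101111✓ 110000✓ 110010✓ 111101
Round 1: -00100 -01111 -10000 0-0100 0-1001 0-1110 00-110 000-10 0001-0 00111- 01-001 010-00✓ 010-01✓ 01000-✓ 01010-✓ 1100-0
Round 2: 010-0-
PIs = {-00100, -01111, -10000, 0-0100, 0-1001, 0-1110, 00-110, 000-10, 0001-0, 00111-, 01-001, 010-0-, 101010, 1100-0, 111101}
Coverage chart:
  m2: 000-10 ←essential
  m6: 00-110,000-10,0001-0
  m9: 0-1001 ←essential
  m14: 0-1110,00-110,00111-
  m16: -10000,010-0-
  m17: 01-001,010-0-
  m20: 0-0100,010-0-
  m21: 010-0- ←essential
  m25: 0-1001,01-001
  m30: 0-1110 ←essential
  m36: -00100 ←essential
  m47: -01111 ←essential
  m48: -10000,1100-0
  m50: 1100-0 ←essential
  m61: 111101 ←essential
Essential: -00100, -01111, 0-1001, 0-1110, 000-10, 010-0-, 1100-0, 111101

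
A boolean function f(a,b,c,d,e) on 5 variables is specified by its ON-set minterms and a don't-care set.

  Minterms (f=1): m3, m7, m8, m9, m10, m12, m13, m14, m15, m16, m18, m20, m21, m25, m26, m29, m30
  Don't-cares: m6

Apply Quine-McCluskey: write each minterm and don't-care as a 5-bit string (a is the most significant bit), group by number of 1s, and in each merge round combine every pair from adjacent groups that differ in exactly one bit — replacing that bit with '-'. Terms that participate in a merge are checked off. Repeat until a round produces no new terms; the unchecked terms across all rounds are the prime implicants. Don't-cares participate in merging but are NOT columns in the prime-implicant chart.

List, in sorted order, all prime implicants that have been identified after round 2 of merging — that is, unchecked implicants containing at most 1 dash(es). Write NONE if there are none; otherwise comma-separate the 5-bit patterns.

Round 0: 00011✓ 00110✓ 00111✓ 01000✓ 01001✓ 01010✓ 01100✓ 01101✓ 01110✓ 01111✓ 10000✓ 10010✓ 10100✓ 10101✓ 11001✓ 11010✓ 11101✓ 11110✓
Round 1: -1001✓ -1010✓ -1101✓ -1110✓ 0-110✓ 0-111✓ 00-11 0011-✓ 01-00✓ 01-01✓ 01-10✓ 010-0✓ 0100-✓ 011-0✓ 011-1✓ 0110-✓ 0111-✓ 1-010 1-101 10-00 100-0 1010- 11-01✓ 11-10✓
Round 2: -1-01 -1-10 0-11- 01--0 01-0- 011--
PIs = {-1-01, -1-10, 0-11-, 00-11, 01--0, 01-0-, 011--, 1-010, 1-101, 10-00, 100-0, 1010-}

00-11, 1-010, 1-101, 10-00, 100-0, 1010-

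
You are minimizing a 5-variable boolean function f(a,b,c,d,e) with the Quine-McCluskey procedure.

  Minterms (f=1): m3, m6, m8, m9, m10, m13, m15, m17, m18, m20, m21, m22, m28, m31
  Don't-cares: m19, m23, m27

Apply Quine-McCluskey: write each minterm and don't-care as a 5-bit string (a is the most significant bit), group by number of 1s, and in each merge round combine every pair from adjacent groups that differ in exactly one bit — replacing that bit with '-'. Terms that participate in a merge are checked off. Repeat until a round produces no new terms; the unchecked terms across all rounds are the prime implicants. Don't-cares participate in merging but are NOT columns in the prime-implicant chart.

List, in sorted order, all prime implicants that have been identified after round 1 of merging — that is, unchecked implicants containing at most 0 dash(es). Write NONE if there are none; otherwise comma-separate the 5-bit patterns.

NONE

Round 0: 00011✓ 00110✓ 01000✓ 01001✓ 01010✓ 01101✓ 01111✓ 10001✓ 10010✓ 10011✓ 10100✓ 10101✓ 10110✓ 10111✓ 11011✓ 11100✓ 11111✓
Round 1: -0011 -0110 -1111 01-01 010-0 0100- 011-1 1-011✓ 1-100 1-111✓ 10-01✓ 10-10✓ 10-11✓ 100-1✓ 1001-✓ 101-0✓ 101-1✓ 1010-✓ 1011-✓ 11-11✓
Round 2: 1--11 10--1 10-1- 101--
PIs = {-0011, -0110, -1111, 01-01, 010-0, 0100-, 011-1, 1--11, 1-100, 10--1, 10-1-, 101--}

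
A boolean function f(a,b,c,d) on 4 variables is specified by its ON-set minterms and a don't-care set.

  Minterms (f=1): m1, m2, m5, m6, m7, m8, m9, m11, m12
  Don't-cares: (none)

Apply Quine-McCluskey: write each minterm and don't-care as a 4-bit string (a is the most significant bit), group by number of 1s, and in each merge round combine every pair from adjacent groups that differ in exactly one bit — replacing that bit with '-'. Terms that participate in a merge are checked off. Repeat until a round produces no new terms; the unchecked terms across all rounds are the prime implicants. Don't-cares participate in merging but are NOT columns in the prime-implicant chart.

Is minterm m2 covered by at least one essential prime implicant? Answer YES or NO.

Round 0: 0001✓ 0010✓ 0101✓ 0110✓ 0111✓ 1000✓ 1001✓ 1011✓ 1100✓
Round 1: -001 0-01 0-10 01-1 011- 1-00 10-1 100-
PIs = {-001, 0-01, 0-10, 01-1, 011-, 1-00, 10-1, 100-}
Coverage chart:
  m1: -001,0-01
  m2: 0-10 ←essential
  m5: 0-01,01-1
  m6: 0-10,011-
  m7: 01-1,011-
  m8: 1-00,100-
  m9: -001,10-1,100-
  m11: 10-1 ←essential
  m12: 1-00 ←essential
Essential: 0-10, 1-00, 10-1

YES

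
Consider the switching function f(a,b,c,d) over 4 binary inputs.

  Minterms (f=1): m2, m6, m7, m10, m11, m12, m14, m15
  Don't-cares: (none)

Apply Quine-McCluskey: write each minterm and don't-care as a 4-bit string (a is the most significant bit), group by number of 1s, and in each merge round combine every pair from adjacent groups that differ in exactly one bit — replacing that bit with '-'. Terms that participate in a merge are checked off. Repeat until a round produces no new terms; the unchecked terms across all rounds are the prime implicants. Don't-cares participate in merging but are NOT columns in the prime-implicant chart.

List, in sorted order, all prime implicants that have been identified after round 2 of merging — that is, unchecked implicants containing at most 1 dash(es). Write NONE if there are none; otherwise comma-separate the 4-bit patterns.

Round 0: 0010✓ 0110✓ 0111✓ 1010✓ 1011✓ 1100✓ 1110✓ 1111✓
Round 1: -010✓ -110✓ -111✓ 0-10✓ 011-✓ 1-10✓ 1-11✓ 101-✓ 11-0 111-✓
Round 2: --10 -11- 1-1-
PIs = {--10, -11-, 1-1-, 11-0}

11-0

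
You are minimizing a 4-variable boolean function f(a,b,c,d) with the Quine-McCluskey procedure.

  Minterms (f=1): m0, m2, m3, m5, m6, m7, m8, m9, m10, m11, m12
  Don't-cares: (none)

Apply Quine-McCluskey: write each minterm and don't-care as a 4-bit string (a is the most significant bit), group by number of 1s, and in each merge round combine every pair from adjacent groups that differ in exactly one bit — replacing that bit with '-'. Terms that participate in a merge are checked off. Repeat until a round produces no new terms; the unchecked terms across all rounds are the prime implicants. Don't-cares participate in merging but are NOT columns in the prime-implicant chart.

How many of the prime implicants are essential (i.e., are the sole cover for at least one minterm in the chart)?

size-2^0 implicants → 0000(✓)  0010(✓)  0011(✓)  0101(✓)  0110(✓)  0111(✓)  1000(✓)  1001(✓)  1010(✓)  1011(✓)  1100(✓)
size-2^1 implicants → -000(✓)  -010(✓)  -011(✓)  0-10(✓)  0-11(✓)  00-0(✓)  001-(✓)  01-1  011-(✓)  1-00  10-0(✓)  10-1(✓)  100-(✓)  101-(✓)
size-2^2 implicants → -0-0  -01-  0-1-  10--
Unchecked terms (primes): -0-0, -01-, 0-1-, 01-1, 1-00, 10--
Minterm coverage:
  m0 ⊆ -0-0 [E]
  m2 ⊆ -0-0,-01-,0-1-
  m3 ⊆ -01-,0-1-
  m5 ⊆ 01-1 [E]
  m6 ⊆ 0-1- [E]
  m7 ⊆ 0-1-,01-1
  m8 ⊆ -0-0,1-00,10--
  m9 ⊆ 10-- [E]
  m10 ⊆ -0-0,-01-,10--
  m11 ⊆ -01-,10--
  m12 ⊆ 1-00 [E]
E = {-0-0, 0-1-, 01-1, 1-00, 10--}

5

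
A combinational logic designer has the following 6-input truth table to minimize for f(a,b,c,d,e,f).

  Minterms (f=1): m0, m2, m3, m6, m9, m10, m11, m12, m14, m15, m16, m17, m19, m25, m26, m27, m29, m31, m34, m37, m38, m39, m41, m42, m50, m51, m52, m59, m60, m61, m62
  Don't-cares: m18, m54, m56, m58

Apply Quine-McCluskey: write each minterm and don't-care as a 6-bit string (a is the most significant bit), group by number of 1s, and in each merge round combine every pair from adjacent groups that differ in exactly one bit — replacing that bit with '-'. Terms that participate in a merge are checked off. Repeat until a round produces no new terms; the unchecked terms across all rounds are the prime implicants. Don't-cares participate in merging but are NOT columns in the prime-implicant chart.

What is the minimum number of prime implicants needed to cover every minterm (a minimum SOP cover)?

Round 0: 000000✓ 000010✓ 000011✓ 000110✓ 001001✓ 001010✓ 001011✓ 001100✓ 001110✓ 001111✓ 010000✓ 010001✓ 010010✓ 010011✓ 011001✓ 011010✓ 011011✓ 011101✓ 011111✓ 100010✓ 100101✓ 100110✓ 100111✓ 101001✓ 101010✓ 110010✓ 110011✓ 110100✓ 110110✓ 111000✓ 111010✓ 111011✓ 111100✓ 111101✓ 111110✓
Round 1: -00010✓ -00110✓ -01001 -01010✓ -10010✓ -10011✓ -11010✓ -11011✓ -11101 0-0000✓ 0-0010✓ 0-0011✓ 0-1001✓ 0-1010✓ 0-1011✓ 0-1111✓ 00-010✓ 00-011✓ 00-110✓ 000-10✓ 0000-0✓ 00001-✓ 001-10✓ 001-11✓ 0010-1✓ 00101-✓ 0011-0 00111-✓ 01-001✓ 01-010✓ 01-011✓ 0100-0✓ 0100-1✓ 01000-✓ 01001-✓ 011-01✓ 011-11✓ 0110-1✓ 01101-✓ 0111-1✓ 1-0010✓ 1-0110✓ 1-1010✓ 10-010✓ 100-10✓ 1001-1 10011- 11-010✓ 11-011✓ 11-100✓ 11-110✓ 110-10✓ 11001-✓ 1101-0✓ 111-00✓ 111-10✓ 1110-0✓ 11101-✓ 1111-0✓ 11110-
Round 2: --0010✓ --1010✓ -0-010✓ -00-10 -1-010✓ -1-011✓ -1001-✓ -1101-✓ 0--010✓ 0--011✓ 0-00-0 0-001-✓ 0-1-11 0-10-1 0-101-✓ 00--10 00-01-✓ 001-1- 01-0-1 01-01-✓ 0100-- 011--1 1--010✓ 1-0-10 11--10 11-01-✓ 11-1-0 111--0
Round 3: ---010 -1-01- 0--01-
PIs = {---010, -00-10, -01001, -1-01-, -11101, 0--01-, 0-00-0, 0-1-11, 0-10-1, 00--10, 001-1-, 0011-0, 01-0-1, 0100--, 011--1, 1-0-10, 1001-1, 10011-, 11--10, 11-1-0, 111--0, 11110-}
Coverage chart:
  m0: 0-00-0 ←essential
  m2: ---010,-00-10,0--01-,0-00-0,00--10
  m3: 0--01- ←essential
  m6: -00-10,00--10
  m9: -01001,0-10-1
  m10: ---010,0--01-,00--10,001-1-
  m11: 0--01-,0-1-11,0-10-1,001-1-
  m12: 0011-0 ←essential
  m14: 00--10,001-1-,0011-0
  m15: 0-1-11,001-1-
  m16: 0-00-0,0100--
  m17: 01-0-1,0100--
  m19: -1-01-,0--01-,01-0-1,0100--
  m25: 0-10-1,01-0-1,011--1
  m26: ---010,-1-01-,0--01-
  m27: -1-01-,0--01-,0-1-11,0-10-1,01-0-1,011--1
  m29: -11101,011--1
  m31: 0-1-11,011--1
  m34: ---010,-00-10,1-0-10
  m37: 1001-1 ←essential
  m38: -00-10,1-0-10,10011-
  m39: 1001-1,10011-
  m41: -01001 ←essential
  m42: ---010 ←essential
  m50: ---010,-1-01-,1-0-10,11--10
  m51: -1-01- ←essential
  m52: 11-1-0 ←essential
  m59: -1-01- ←essential
  m60: 11-1-0,111--0,11110-
  m61: -11101,11110-
  m62: 11--10,11-1-0,111--0
Essential: ---010, -01001, -1-01-, 0--01-, 0-00-0, 0011-0, 1001-1, 11-1-0
Petrick residual → -00-10, -11101, 0-1-11, 01-0-1
Min cover (12 terms): d'ef' + b'c'ef' + b'cd'e'f + bd'e + bcde'f + a'd'e + a'c'd'f' + a'cef + a'b'cdf' + a'bd'f + ab'c'df + abdf'

12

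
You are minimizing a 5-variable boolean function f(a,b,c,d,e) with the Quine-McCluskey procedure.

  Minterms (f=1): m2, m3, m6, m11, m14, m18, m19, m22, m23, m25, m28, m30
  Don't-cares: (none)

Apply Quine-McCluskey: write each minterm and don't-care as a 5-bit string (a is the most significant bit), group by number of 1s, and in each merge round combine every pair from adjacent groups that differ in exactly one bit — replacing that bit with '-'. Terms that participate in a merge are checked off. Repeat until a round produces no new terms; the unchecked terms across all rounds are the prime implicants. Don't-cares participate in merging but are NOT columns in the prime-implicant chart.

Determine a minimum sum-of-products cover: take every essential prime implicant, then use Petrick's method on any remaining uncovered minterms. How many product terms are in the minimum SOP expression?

Round 0: 00010✓ 00011✓ 00110✓ 01011✓ 01110✓ 10010✓ 10011✓ 10110✓ 10111✓ 11001 11100✓ 11110✓
Round 1: -0010✓ -0011✓ -0110✓ -1110✓ 0-011 0-110✓ 00-10✓ 0001-✓ 1-110✓ 10-10✓ 10-11✓ 1001-✓ 1011-✓ 111-0
Round 2: --110 -0-10 -001- 10-1-
PIs = {--110, -0-10, -001-, 0-011, 10-1-, 11001, 111-0}
Coverage chart:
  m2: -0-10,-001-
  m3: -001-,0-011
  m6: --110,-0-10
  m11: 0-011 ←essential
  m14: --110 ←essential
  m18: -0-10,-001-,10-1-
  m19: -001-,10-1-
  m22: --110,-0-10,10-1-
  m23: 10-1- ←essential
  m25: 11001 ←essential
  m28: 111-0 ←essential
  m30: --110,111-0
Essential: --110, 0-011, 10-1-, 11001, 111-0
Petrick residual → -0-10
Min cover (6 terms): cde' + b'de' + a'c'de + ab'd + abc'd'e + abce'

6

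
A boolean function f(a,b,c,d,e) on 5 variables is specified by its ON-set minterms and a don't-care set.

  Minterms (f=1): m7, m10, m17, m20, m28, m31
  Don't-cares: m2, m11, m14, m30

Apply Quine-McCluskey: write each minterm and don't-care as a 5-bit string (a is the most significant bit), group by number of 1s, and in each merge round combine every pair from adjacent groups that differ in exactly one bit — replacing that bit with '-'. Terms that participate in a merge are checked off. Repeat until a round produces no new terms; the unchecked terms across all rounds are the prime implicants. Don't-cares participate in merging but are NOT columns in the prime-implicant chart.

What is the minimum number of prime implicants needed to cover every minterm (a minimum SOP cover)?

Round 0: 00010✓ 00111 01010✓ 01011✓ 01110✓ 10001 10100✓ 11100✓ 11110✓ 11111✓
Round 1: -1110 0-010 01-10 0101- 1-100 111-0 1111-
PIs = {-1110, 0-010, 00111, 01-10, 0101-, 1-100, 10001, 111-0, 1111-}
Coverage chart:
  m7: 00111 ←essential
  m10: 0-010,01-10,0101-
  m17: 10001 ←essential
  m20: 1-100 ←essential
  m28: 1-100,111-0
  m31: 1111- ←essential
Essential: 00111, 1-100, 10001, 1111-
Petrick residual → 0-010
Min cover (5 terms): a'c'de' + a'b'cde + acd'e' + ab'c'd'e + abcd

5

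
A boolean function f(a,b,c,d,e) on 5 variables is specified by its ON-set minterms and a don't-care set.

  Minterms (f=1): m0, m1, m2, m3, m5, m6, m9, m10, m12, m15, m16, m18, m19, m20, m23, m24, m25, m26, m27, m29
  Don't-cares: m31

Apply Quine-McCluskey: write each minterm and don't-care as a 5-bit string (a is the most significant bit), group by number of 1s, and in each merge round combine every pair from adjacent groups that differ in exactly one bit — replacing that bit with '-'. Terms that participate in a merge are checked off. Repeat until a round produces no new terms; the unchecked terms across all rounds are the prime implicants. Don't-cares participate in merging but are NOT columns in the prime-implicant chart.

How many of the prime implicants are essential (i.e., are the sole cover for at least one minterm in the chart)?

size-2^0 implicants → 00000(✓)  00001(✓)  00010(✓)  00011(✓)  00101(✓)  00110(✓)  01001(✓)  01010(✓)  01100  01111(✓)  10000(✓)  10010(✓)  10011(✓)  10100(✓)  10111(✓)  11000(✓)  11001(✓)  11010(✓)  11011(✓)  11101(✓)  11111(✓)
size-2^1 implicants → -0000(✓)  -0010(✓)  -0011(✓)  -1001  -1010(✓)  -1111  0-001  0-010(✓)  00-01  00-10  000-0(✓)  000-1(✓)  0000-(✓)  0001-(✓)  1-000(✓)  1-010(✓)  1-011(✓)  1-111(✓)  10-00  10-11(✓)  100-0(✓)  1001-(✓)  11-01(✓)  11-11(✓)  110-0(✓)  110-1(✓)  1100-(✓)  1101-(✓)  111-1(✓)
size-2^2 implicants → --010  -00-0  -001-  000--  1--11  1-0-0  1-01-  11--1  110--
Unchecked terms (primes): --010, -00-0, -001-, -1001, -1111, 0-001, 00-01, 00-10, 000--, 01100, 1--11, 1-0-0, 1-01-, 10-00, 11--1, 110--
Minterm coverage:
  m0 ⊆ -00-0,000--
  m1 ⊆ 0-001,00-01,000--
  m2 ⊆ --010,-00-0,-001-,00-10,000--
  m3 ⊆ -001-,000--
  m5 ⊆ 00-01 [E]
  m6 ⊆ 00-10 [E]
  m9 ⊆ -1001,0-001
  m10 ⊆ --010 [E]
  m12 ⊆ 01100 [E]
  m15 ⊆ -1111 [E]
  m16 ⊆ -00-0,1-0-0,10-00
  m18 ⊆ --010,-00-0,-001-,1-0-0,1-01-
  m19 ⊆ -001-,1--11,1-01-
  m20 ⊆ 10-00 [E]
  m23 ⊆ 1--11 [E]
  m24 ⊆ 1-0-0,110--
  m25 ⊆ -1001,11--1,110--
  m26 ⊆ --010,1-0-0,1-01-,110--
  m27 ⊆ 1--11,1-01-,11--1,110--
  m29 ⊆ 11--1 [E]
E = {--010, -1111, 00-01, 00-10, 01100, 1--11, 10-00, 11--1}

8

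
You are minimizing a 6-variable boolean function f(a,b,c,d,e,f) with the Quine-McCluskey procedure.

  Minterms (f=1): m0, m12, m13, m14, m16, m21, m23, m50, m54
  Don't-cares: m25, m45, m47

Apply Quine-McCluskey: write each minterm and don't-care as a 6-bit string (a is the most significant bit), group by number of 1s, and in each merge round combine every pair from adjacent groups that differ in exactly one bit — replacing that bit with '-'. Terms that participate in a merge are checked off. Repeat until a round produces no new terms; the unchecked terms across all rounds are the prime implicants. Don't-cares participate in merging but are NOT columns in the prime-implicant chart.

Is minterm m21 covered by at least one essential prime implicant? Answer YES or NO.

YES

Round 0: 000000✓ 001100✓ 001101✓ 001110✓ 010000✓ 010101✓ 010111✓ 011001 101101✓ 101111✓ 110010✓ 110110✓
Round 1: -01101 0-0000 0011-0 00110- 0101-1 1011-1 110-10
PIs = {-01101, 0-0000, 0011-0, 00110-, 0101-1, 011001, 1011-1, 110-10}
Coverage chart:
  m0: 0-0000 ←essential
  m12: 0011-0,00110-
  m13: -01101,00110-
  m14: 0011-0 ←essential
  m16: 0-0000 ←essential
  m21: 0101-1 ←essential
  m23: 0101-1 ←essential
  m50: 110-10 ←essential
  m54: 110-10 ←essential
Essential: 0-0000, 0011-0, 0101-1, 110-10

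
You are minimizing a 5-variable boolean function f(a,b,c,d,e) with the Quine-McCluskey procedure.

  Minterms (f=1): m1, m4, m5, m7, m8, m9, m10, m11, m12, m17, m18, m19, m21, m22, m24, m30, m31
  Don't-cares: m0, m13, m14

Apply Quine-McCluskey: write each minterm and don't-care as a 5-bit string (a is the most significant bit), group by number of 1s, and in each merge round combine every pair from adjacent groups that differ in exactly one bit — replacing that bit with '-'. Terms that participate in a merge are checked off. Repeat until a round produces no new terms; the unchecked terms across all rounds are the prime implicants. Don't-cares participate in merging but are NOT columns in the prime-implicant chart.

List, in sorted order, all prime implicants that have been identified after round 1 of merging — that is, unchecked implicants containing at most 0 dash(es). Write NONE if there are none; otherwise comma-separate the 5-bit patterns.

NONE

Round 0: 00000✓ 00001✓ 00100✓ 00101✓ 00111✓ 01000✓ 01001✓ 01010✓ 01011✓ 01100✓ 01101✓ 01110✓ 10001✓ 10010✓ 10011✓ 10101✓ 10110✓ 11000✓ 11110✓ 11111✓
Round 1: -0001✓ -0101✓ -1000 -1110 0-000✓ 0-001✓ 0-100✓ 0-101✓ 00-00✓ 00-01✓ 0000-✓ 001-1 0010-✓ 01-00✓ 01-01✓ 01-10✓ 010-0✓ 010-1✓ 0100-✓ 0101-✓ 011-0✓ 0110-✓ 1-110 10-01✓ 10-10 100-1 1001- 1111-
Round 2: -0-01 0--00✓ 0--01✓ 0-00-✓ 0-10-✓ 00-0-✓ 01--0 01-0-✓ 010--
Round 3: 0--0-
PIs = {-0-01, -1000, -1110, 0--0-, 001-1, 01--0, 010--, 1-110, 10-10, 100-1, 1001-, 1111-}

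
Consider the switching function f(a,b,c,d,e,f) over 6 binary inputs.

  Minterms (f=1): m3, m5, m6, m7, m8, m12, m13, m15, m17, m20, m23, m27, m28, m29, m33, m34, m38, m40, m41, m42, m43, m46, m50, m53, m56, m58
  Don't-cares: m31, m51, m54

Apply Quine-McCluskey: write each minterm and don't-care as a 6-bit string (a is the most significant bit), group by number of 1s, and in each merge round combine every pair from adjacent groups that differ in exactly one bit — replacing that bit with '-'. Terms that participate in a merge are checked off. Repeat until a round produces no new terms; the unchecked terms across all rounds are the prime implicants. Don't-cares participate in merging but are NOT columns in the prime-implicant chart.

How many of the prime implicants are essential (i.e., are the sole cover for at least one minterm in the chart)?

[col 0] 000011*, 000101*, 000110*, 000111*, 001000*, 001100*, 001101*, 001111*, 010001, 010100*, 010111*, 011011*, 011100*, 011101*, 011111*, 100001*, 100010*, 100110*, 101000*, 101001*, 101010*, 101011*, 101110*, 110010*, 110011*, 110101, 110110*, 111000*, 111010*
[col 1] -00110, -01000, 0-0111*, 0-1100*, 0-1101*, 0-1111*, 00-101*, 00-111*, 000-11, 0001-1*, 00011-, 001-00, 0011-1*, 00110-*, 01-100, 01-111*, 011-11, 0111-1*, 01110-*, 1-0010*, 1-0110*, 1-1000*, 1-1010*, 10-001, 10-010*, 10-110*, 100-10*, 101-10*, 1010-0*, 1010-1*, 10100-*, 10101-*, 11-010*, 110-10*, 11001-, 1110-0*
[col 2] 0--111, 0-11-1, 0-110-, 00-1-1, 1--010, 1-0-10, 1-10-0, 10--10, 1010--
Prime implicants: -00110, -01000, 0--111, 0-11-1, 0-110-, 00-1-1, 000-11, 00011-, 001-00, 01-100, 010001, 011-11, 1--010, 1-0-10, 1-10-0, 10--10, 10-001, 1010--, 11001-, 110101
PI chart (minterm → PIs covering it):
  3 | 000-11  (sole → essential)
  5 | 00-1-1  (sole → essential)
  6 | -00110,00011-
  7 | 0--111,00-1-1,000-11,00011-
  8 | -01000,001-00
  12 | 0-110-,001-00
  13 | 0-11-1,0-110-,00-1-1
  15 | 0--111,0-11-1,00-1-1
  17 | 010001  (sole → essential)
  20 | 01-100  (sole → essential)
  23 | 0--111  (sole → essential)
  27 | 011-11  (sole → essential)
  28 | 0-110-,01-100
  29 | 0-11-1,0-110-
  33 | 10-001  (sole → essential)
  34 | 1--010,1-0-10,10--10
  38 | -00110,1-0-10,10--10
  40 | -01000,1-10-0,1010--
  41 | 10-001,1010--
  42 | 1--010,1-10-0,10--10,1010--
  43 | 1010--  (sole → essential)
  46 | 10--10  (sole → essential)
  50 | 1--010,1-0-10,11001-
  53 | 110101  (sole → essential)
  56 | 1-10-0  (sole → essential)
  58 | 1--010,1-10-0
Essential prime implicants: 0--111, 00-1-1, 000-11, 01-100, 010001, 011-11, 1-10-0, 10--10, 10-001, 1010--, 110101

11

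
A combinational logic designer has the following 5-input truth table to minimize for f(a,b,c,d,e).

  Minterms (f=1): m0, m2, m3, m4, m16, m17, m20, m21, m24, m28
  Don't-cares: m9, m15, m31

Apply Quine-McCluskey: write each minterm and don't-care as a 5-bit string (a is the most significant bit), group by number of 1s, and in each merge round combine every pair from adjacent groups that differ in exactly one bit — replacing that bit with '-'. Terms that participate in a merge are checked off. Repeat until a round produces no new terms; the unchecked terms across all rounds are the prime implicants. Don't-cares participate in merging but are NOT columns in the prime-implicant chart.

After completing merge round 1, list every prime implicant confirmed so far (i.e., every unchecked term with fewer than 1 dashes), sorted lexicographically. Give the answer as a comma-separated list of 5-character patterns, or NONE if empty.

01001

size-2^0 implicants → 00000(✓)  00010(✓)  00011(✓)  00100(✓)  01001  01111(✓)  10000(✓)  10001(✓)  10100(✓)  10101(✓)  11000(✓)  11100(✓)  11111(✓)
size-2^1 implicants → -0000(✓)  -0100(✓)  -1111  00-00(✓)  000-0  0001-  1-000(✓)  1-100(✓)  10-00(✓)  10-01(✓)  1000-(✓)  1010-(✓)  11-00(✓)
size-2^2 implicants → -0-00  1--00  10-0-
Unchecked terms (primes): -0-00, -1111, 000-0, 0001-, 01001, 1--00, 10-0-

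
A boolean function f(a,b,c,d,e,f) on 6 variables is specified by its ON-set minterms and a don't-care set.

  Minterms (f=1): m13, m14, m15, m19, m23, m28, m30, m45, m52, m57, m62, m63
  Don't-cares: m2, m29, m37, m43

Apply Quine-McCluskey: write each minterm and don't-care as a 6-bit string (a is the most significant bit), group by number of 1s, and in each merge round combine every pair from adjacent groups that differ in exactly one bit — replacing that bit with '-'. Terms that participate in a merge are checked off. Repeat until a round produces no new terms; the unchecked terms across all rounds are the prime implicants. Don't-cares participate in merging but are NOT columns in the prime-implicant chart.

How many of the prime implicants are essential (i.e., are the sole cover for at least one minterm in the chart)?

Round 0: 000010 001101✓ 001110✓ 001111✓ 010011✓ 010111✓ 011100✓ 011101✓ 011110✓ 100101✓ 101011 101101✓ 110100 111001 111110✓ 111111✓
Round 1: -01101 -11110 0-1101 0-1110 0011-1 00111- 010-11 0111-0 01110- 10-101 11111-
PIs = {-01101, -11110, 0-1101, 0-1110, 000010, 0011-1, 00111-, 010-11, 0111-0, 01110-, 10-101, 101011, 110100, 111001, 11111-}
Coverage chart:
  m13: -01101,0-1101,0011-1
  m14: 0-1110,00111-
  m15: 0011-1,00111-
  m19: 010-11 ←essential
  m23: 010-11 ←essential
  m28: 0111-0,01110-
  m30: -11110,0-1110,0111-0
  m45: -01101,10-101
  m52: 110100 ←essential
  m57: 111001 ←essential
  m62: -11110,11111-
  m63: 11111- ←essential
Essential: 010-11, 110100, 111001, 11111-

4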